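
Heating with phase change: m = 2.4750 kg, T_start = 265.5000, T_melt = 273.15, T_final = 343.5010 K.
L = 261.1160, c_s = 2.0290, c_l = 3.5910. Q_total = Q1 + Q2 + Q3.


Q1 (sensible, solid) = 2.4750 * 2.0290 * 7.6500 = 38.4166 kJ
Q2 (latent) = 2.4750 * 261.1160 = 646.2621 kJ
Q3 (sensible, liquid) = 2.4750 * 3.5910 * 70.3510 = 625.2603 kJ
Q_total = 1309.9390 kJ

1309.9390 kJ


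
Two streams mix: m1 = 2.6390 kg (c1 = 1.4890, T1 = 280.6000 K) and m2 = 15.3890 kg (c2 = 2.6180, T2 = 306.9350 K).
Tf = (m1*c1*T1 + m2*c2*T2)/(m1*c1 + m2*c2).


num = 13468.5302
den = 44.2179
Tf = 304.5947 K

304.5947 K


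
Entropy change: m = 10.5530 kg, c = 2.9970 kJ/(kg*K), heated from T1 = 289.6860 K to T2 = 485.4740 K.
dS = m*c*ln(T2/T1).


T2/T1 = 1.6759
ln(T2/T1) = 0.5163
dS = 10.5530 * 2.9970 * 0.5163 = 16.3301 kJ/K

16.3301 kJ/K


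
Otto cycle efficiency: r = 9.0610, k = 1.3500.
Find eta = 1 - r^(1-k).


r^(k-1) = 2.1628
eta = 1 - 1/2.1628 = 0.5376 = 53.7631%

53.7631%


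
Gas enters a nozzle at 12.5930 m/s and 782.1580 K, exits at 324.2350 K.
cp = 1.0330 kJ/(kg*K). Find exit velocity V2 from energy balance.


dT = 457.9230 K
2*cp*1000*dT = 946068.9180
V1^2 = 158.5836
V2 = sqrt(946227.5016) = 972.7423 m/s

972.7423 m/s


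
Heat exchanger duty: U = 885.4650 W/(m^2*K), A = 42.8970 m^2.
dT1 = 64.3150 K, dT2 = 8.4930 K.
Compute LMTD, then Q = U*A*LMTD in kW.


LMTD = 27.5725 K
Q = 885.4650 * 42.8970 * 27.5725 = 1047309.5869 W = 1047.3096 kW

1047.3096 kW


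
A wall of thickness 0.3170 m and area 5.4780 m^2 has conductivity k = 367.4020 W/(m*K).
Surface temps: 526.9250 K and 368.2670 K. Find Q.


dT = 158.6580 K
Q = 367.4020 * 5.4780 * 158.6580 / 0.3170 = 1007317.2176 W

1007317.2176 W


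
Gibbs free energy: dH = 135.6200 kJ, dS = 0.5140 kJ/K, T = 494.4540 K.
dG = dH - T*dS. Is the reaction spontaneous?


T*dS = 494.4540 * 0.5140 = 254.1494 kJ
dG = 135.6200 - 254.1494 = -118.5294 kJ (spontaneous)

dG = -118.5294 kJ, spontaneous


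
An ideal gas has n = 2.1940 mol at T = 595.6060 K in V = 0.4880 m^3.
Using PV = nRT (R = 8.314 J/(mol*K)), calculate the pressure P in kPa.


P = nRT/V = 2.1940 * 8.314 * 595.6060 / 0.4880
= 10864.3990 / 0.4880 = 22263.1127 Pa = 22.2631 kPa

22.2631 kPa


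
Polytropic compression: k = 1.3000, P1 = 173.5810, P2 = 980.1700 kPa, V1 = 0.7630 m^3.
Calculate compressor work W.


(k-1)/k = 0.2308
(P2/P1)^exp = 1.4910
W = 4.3333 * 173.5810 * 0.7630 * (1.4910 - 1) = 281.8216 kJ

281.8216 kJ


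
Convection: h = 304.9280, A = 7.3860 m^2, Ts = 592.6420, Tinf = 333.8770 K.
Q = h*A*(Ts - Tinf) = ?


dT = 258.7650 K
Q = 304.9280 * 7.3860 * 258.7650 = 582790.0693 W

582790.0693 W


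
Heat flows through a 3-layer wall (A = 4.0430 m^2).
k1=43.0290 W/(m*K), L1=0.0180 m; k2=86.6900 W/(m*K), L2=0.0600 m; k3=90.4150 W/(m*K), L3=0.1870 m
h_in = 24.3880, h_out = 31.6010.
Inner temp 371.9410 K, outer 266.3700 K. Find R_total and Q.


R_conv_in = 1/(24.3880*4.0430) = 0.0101
R_1 = 0.0180/(43.0290*4.0430) = 0.0001
R_2 = 0.0600/(86.6900*4.0430) = 0.0002
R_3 = 0.1870/(90.4150*4.0430) = 0.0005
R_conv_out = 1/(31.6010*4.0430) = 0.0078
R_total = 0.0188 K/W
Q = 105.5710 / 0.0188 = 5628.9107 W

R_total = 0.0188 K/W, Q = 5628.9107 W


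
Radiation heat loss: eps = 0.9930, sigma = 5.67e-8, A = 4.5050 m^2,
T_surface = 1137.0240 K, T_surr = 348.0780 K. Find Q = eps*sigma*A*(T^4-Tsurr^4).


T^4 = 1.6714e+12
Tsurr^4 = 1.4679e+10
Q = 0.9930 * 5.67e-8 * 4.5050 * 1.6567e+12 = 420217.8588 W

420217.8588 W


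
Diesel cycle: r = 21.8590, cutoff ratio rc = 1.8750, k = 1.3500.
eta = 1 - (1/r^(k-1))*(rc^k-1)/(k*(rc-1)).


r^(k-1) = 2.9435
rc^k = 2.3364
eta = 0.6156 = 61.5646%

61.5646%


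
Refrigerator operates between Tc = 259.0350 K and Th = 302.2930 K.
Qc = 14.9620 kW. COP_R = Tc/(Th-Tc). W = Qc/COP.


COP = 259.0350 / 43.2580 = 5.9881
W = 14.9620 / 5.9881 = 2.4986 kW

COP = 5.9881, W = 2.4986 kW


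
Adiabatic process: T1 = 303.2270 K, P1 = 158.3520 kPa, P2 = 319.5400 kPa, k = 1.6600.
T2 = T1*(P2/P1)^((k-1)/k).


(k-1)/k = 0.3976
(P2/P1)^exp = 1.3220
T2 = 303.2270 * 1.3220 = 400.8610 K

400.8610 K


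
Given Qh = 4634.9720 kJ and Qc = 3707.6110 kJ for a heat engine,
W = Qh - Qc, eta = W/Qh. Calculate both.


W = 4634.9720 - 3707.6110 = 927.3610 kJ
eta = 927.3610 / 4634.9720 = 0.2001 = 20.0079%

W = 927.3610 kJ, eta = 20.0079%


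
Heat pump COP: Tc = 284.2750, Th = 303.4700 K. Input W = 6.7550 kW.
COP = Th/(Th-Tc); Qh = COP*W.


COP = 303.4700 / 19.1950 = 15.8098
Qh = 15.8098 * 6.7550 = 106.7955 kW

COP = 15.8098, Qh = 106.7955 kW


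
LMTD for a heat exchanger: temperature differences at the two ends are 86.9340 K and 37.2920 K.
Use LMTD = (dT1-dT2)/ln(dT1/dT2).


dT1/dT2 = 2.3312
ln(dT1/dT2) = 0.8464
LMTD = 49.6420 / 0.8464 = 58.6528 K

58.6528 K


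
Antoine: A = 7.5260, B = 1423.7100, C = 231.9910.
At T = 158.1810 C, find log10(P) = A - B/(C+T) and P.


C+T = 390.1720
B/(C+T) = 3.6489
log10(P) = 7.5260 - 3.6489 = 3.8771
P = 10^3.8771 = 7534.7841 mmHg

7534.7841 mmHg


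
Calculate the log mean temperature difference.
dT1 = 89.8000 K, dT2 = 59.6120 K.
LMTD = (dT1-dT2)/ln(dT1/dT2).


dT1/dT2 = 1.5064
ln(dT1/dT2) = 0.4097
LMTD = 30.1880 / 0.4097 = 73.6781 K

73.6781 K


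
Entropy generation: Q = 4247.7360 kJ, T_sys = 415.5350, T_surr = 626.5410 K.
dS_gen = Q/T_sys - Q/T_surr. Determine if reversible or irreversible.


dS_sys = 4247.7360/415.5350 = 10.2223 kJ/K
dS_surr = -4247.7360/626.5410 = -6.7797 kJ/K
dS_gen = 10.2223 - 6.7797 = 3.4427 kJ/K (irreversible)

dS_gen = 3.4427 kJ/K, irreversible


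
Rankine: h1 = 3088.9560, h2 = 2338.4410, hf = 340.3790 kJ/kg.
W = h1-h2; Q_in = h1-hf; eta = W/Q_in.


W = 750.5150 kJ/kg
Q_in = 2748.5770 kJ/kg
eta = 0.2731 = 27.3056%

eta = 27.3056%


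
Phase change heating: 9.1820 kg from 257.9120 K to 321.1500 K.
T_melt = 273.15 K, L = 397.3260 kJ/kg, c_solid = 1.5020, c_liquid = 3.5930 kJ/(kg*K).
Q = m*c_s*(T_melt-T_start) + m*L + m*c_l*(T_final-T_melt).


Q1 (sensible, solid) = 9.1820 * 1.5020 * 15.2380 = 210.1528 kJ
Q2 (latent) = 9.1820 * 397.3260 = 3648.2473 kJ
Q3 (sensible, liquid) = 9.1820 * 3.5930 * 48.0000 = 1583.5644 kJ
Q_total = 5441.9646 kJ

5441.9646 kJ


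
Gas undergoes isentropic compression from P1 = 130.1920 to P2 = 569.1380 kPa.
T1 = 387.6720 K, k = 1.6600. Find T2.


(k-1)/k = 0.3976
(P2/P1)^exp = 1.7977
T2 = 387.6720 * 1.7977 = 696.9058 K

696.9058 K


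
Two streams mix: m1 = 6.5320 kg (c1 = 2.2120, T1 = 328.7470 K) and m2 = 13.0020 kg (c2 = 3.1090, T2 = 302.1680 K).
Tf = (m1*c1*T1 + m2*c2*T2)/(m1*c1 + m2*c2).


num = 16964.5973
den = 54.8720
Tf = 309.1667 K

309.1667 K


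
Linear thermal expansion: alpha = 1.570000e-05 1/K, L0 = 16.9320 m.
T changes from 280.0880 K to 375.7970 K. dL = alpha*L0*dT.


dT = 95.7090 K
dL = 1.570000e-05 * 16.9320 * 95.7090 = 0.025443 m
L_final = 16.957443 m

dL = 0.025443 m


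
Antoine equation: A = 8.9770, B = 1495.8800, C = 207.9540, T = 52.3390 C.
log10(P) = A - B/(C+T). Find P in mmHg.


C+T = 260.2930
B/(C+T) = 5.7469
log10(P) = 8.9770 - 5.7469 = 3.2301
P = 10^3.2301 = 1698.6023 mmHg

1698.6023 mmHg


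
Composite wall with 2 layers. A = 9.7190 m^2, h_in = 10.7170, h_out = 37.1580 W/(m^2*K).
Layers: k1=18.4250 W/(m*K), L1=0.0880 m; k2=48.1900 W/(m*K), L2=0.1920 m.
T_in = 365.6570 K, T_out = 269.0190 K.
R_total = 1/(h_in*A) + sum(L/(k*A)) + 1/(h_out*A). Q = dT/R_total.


R_conv_in = 1/(10.7170*9.7190) = 0.0096
R_1 = 0.0880/(18.4250*9.7190) = 0.0005
R_2 = 0.1920/(48.1900*9.7190) = 0.0004
R_conv_out = 1/(37.1580*9.7190) = 0.0028
R_total = 0.0133 K/W
Q = 96.6380 / 0.0133 = 7281.8195 W

R_total = 0.0133 K/W, Q = 7281.8195 W


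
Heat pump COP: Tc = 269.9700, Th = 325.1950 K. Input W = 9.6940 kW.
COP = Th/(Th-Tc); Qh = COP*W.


COP = 325.1950 / 55.2250 = 5.8885
Qh = 5.8885 * 9.6940 = 57.0836 kW

COP = 5.8885, Qh = 57.0836 kW


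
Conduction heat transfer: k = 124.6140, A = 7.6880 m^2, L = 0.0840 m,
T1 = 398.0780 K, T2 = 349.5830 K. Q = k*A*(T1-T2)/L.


dT = 48.4950 K
Q = 124.6140 * 7.6880 * 48.4950 / 0.0840 = 553092.6523 W

553092.6523 W


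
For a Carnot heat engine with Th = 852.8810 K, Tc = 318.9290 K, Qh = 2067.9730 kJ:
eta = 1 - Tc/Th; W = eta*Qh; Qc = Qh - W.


eta = 1 - 318.9290/852.8810 = 0.6261
W = 0.6261 * 2067.9730 = 1294.6687 kJ
Qc = 2067.9730 - 1294.6687 = 773.3043 kJ

eta = 62.6057%, W = 1294.6687 kJ, Qc = 773.3043 kJ


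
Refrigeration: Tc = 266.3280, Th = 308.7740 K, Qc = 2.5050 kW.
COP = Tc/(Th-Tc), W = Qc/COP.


COP = 266.3280 / 42.4460 = 6.2745
W = 2.5050 / 6.2745 = 0.3992 kW

COP = 6.2745, W = 0.3992 kW


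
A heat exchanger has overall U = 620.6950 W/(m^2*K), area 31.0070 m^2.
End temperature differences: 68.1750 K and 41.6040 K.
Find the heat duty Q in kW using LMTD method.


LMTD = 53.8003 K
Q = 620.6950 * 31.0070 * 53.8003 = 1035435.4706 W = 1035.4355 kW

1035.4355 kW


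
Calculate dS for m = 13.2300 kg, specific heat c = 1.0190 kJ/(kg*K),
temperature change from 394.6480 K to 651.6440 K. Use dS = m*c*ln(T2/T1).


T2/T1 = 1.6512
ln(T2/T1) = 0.5015
dS = 13.2300 * 1.0190 * 0.5015 = 6.7610 kJ/K

6.7610 kJ/K


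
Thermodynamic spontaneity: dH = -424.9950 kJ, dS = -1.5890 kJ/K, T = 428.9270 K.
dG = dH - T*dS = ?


T*dS = 428.9270 * -1.5890 = -681.5650 kJ
dG = -424.9950 + 681.5650 = 256.5700 kJ (non-spontaneous)

dG = 256.5700 kJ, non-spontaneous


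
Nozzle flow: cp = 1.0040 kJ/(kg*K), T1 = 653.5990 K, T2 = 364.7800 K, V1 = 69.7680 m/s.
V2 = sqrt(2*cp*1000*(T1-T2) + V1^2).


dT = 288.8190 K
2*cp*1000*dT = 579948.5520
V1^2 = 4867.5738
V2 = sqrt(584816.1258) = 764.7327 m/s

764.7327 m/s


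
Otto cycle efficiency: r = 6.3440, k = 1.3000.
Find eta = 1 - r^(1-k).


r^(k-1) = 1.7406
eta = 1 - 1/1.7406 = 0.4255 = 42.5499%

42.5499%


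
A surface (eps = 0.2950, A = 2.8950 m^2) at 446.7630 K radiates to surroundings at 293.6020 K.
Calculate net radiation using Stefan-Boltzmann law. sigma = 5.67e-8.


T^4 = 3.9839e+10
Tsurr^4 = 7.4308e+09
Q = 0.2950 * 5.67e-8 * 2.8950 * 3.2408e+10 = 1569.3106 W

1569.3106 W


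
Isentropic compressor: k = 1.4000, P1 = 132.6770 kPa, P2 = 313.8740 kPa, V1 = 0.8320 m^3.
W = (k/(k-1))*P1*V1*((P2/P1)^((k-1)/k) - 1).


(k-1)/k = 0.2857
(P2/P1)^exp = 1.2789
W = 3.5000 * 132.6770 * 0.8320 * (1.2789 - 1) = 107.7648 kJ

107.7648 kJ


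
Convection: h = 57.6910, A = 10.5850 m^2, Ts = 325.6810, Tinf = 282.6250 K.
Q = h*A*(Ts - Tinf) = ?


dT = 43.0560 K
Q = 57.6910 * 10.5850 * 43.0560 = 26292.5440 W

26292.5440 W


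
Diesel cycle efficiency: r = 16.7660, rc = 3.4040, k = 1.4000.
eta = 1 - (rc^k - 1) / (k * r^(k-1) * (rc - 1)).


r^(k-1) = 3.0887
rc^k = 5.5563
eta = 0.5617 = 56.1694%

56.1694%


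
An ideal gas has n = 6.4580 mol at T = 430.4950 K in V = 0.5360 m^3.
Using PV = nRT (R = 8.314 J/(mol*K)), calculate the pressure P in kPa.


P = nRT/V = 6.4580 * 8.314 * 430.4950 / 0.5360
= 23114.0566 / 0.5360 = 43123.2399 Pa = 43.1232 kPa

43.1232 kPa


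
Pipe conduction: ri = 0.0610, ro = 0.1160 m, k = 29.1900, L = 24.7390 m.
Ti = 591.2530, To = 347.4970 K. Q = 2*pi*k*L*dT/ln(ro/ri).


dT = 243.7560 K
ln(ro/ri) = 0.6427
Q = 2*pi*29.1900*24.7390*243.7560 / 0.6427 = 1720806.6911 W

1720806.6911 W


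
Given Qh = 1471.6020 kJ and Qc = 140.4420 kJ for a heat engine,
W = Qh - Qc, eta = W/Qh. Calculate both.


W = 1471.6020 - 140.4420 = 1331.1600 kJ
eta = 1331.1600 / 1471.6020 = 0.9046 = 90.4565%

W = 1331.1600 kJ, eta = 90.4565%


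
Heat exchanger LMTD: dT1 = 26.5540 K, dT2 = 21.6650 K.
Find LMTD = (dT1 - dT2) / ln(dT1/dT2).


dT1/dT2 = 1.2257
ln(dT1/dT2) = 0.2035
LMTD = 4.8890 / 0.2035 = 24.0267 K

24.0267 K


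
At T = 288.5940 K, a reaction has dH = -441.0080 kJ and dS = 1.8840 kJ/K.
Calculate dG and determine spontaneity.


T*dS = 288.5940 * 1.8840 = 543.7111 kJ
dG = -441.0080 - 543.7111 = -984.7191 kJ (spontaneous)

dG = -984.7191 kJ, spontaneous


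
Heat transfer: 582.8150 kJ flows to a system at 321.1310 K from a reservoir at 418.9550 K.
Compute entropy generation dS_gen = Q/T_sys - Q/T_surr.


dS_sys = 582.8150/321.1310 = 1.8149 kJ/K
dS_surr = -582.8150/418.9550 = -1.3911 kJ/K
dS_gen = 1.8149 - 1.3911 = 0.4238 kJ/K (irreversible)

dS_gen = 0.4238 kJ/K, irreversible


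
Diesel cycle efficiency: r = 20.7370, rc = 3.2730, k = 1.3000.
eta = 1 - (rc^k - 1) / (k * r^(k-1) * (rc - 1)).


r^(k-1) = 2.4833
rc^k = 4.6712
eta = 0.4997 = 49.9685%

49.9685%


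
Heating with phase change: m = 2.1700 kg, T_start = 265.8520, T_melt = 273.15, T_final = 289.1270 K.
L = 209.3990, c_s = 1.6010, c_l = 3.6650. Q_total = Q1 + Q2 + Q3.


Q1 (sensible, solid) = 2.1700 * 1.6010 * 7.2980 = 25.3545 kJ
Q2 (latent) = 2.1700 * 209.3990 = 454.3958 kJ
Q3 (sensible, liquid) = 2.1700 * 3.6650 * 15.9770 = 127.0659 kJ
Q_total = 606.8162 kJ

606.8162 kJ


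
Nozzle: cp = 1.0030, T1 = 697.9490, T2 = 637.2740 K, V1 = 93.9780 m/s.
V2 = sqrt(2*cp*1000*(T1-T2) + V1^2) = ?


dT = 60.6750 K
2*cp*1000*dT = 121714.0500
V1^2 = 8831.8645
V2 = sqrt(130545.9145) = 361.3114 m/s

361.3114 m/s


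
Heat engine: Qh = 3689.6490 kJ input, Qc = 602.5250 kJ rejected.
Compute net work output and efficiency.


W = 3689.6490 - 602.5250 = 3087.1240 kJ
eta = 3087.1240 / 3689.6490 = 0.8367 = 83.6699%

W = 3087.1240 kJ, eta = 83.6699%


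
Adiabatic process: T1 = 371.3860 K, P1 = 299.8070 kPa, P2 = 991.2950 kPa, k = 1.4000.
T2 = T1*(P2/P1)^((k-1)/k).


(k-1)/k = 0.2857
(P2/P1)^exp = 1.4073
T2 = 371.3860 * 1.4073 = 522.6542 K

522.6542 K


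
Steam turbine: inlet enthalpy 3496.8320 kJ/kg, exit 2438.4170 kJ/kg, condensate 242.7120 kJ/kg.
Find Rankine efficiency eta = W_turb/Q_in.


W = 1058.4150 kJ/kg
Q_in = 3254.1200 kJ/kg
eta = 0.3253 = 32.5254%

eta = 32.5254%


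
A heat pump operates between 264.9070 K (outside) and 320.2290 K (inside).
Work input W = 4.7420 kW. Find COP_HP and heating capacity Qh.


COP = 320.2290 / 55.3220 = 5.7885
Qh = 5.7885 * 4.7420 = 27.4489 kW

COP = 5.7885, Qh = 27.4489 kW


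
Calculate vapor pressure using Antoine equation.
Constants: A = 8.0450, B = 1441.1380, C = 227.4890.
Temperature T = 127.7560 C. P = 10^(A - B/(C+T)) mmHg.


C+T = 355.2450
B/(C+T) = 4.0567
log10(P) = 8.0450 - 4.0567 = 3.9883
P = 10^3.9883 = 9733.2093 mmHg

9733.2093 mmHg


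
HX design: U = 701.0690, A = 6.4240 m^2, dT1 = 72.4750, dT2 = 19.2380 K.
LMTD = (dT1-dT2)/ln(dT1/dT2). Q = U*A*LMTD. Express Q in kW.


LMTD = 40.1378 K
Q = 701.0690 * 6.4240 * 40.1378 = 180767.5027 W = 180.7675 kW

180.7675 kW


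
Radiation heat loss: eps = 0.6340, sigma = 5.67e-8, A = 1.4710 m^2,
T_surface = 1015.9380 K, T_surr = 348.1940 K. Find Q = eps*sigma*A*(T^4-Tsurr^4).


T^4 = 1.0653e+12
Tsurr^4 = 1.4699e+10
Q = 0.6340 * 5.67e-8 * 1.4710 * 1.0506e+12 = 55554.5566 W

55554.5566 W


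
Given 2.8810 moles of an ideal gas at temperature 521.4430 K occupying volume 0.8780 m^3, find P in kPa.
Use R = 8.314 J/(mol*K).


P = nRT/V = 2.8810 * 8.314 * 521.4430 / 0.8780
= 12489.9333 / 0.8780 = 14225.4366 Pa = 14.2254 kPa

14.2254 kPa


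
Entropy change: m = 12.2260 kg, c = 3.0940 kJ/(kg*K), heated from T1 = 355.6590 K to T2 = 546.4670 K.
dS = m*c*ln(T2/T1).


T2/T1 = 1.5365
ln(T2/T1) = 0.4295
dS = 12.2260 * 3.0940 * 0.4295 = 16.2469 kJ/K

16.2469 kJ/K


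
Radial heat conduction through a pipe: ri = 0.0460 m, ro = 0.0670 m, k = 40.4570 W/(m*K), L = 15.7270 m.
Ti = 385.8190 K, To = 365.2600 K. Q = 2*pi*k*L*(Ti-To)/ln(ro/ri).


dT = 20.5590 K
ln(ro/ri) = 0.3761
Q = 2*pi*40.4570*15.7270*20.5590 / 0.3761 = 218561.8771 W

218561.8771 W


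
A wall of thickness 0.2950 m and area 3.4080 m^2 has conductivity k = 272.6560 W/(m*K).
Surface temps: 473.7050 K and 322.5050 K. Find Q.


dT = 151.2000 K
Q = 272.6560 * 3.4080 * 151.2000 / 0.2950 = 476260.3430 W

476260.3430 W


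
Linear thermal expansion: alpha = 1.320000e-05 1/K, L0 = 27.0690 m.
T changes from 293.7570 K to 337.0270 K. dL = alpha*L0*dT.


dT = 43.2700 K
dL = 1.320000e-05 * 27.0690 * 43.2700 = 0.015461 m
L_final = 27.084461 m

dL = 0.015461 m


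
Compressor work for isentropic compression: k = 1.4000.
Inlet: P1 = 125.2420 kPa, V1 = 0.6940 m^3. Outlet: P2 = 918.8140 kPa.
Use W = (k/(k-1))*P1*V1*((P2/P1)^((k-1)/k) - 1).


(k-1)/k = 0.2857
(P2/P1)^exp = 1.7672
W = 3.5000 * 125.2420 * 0.6940 * (1.7672 - 1) = 233.3842 kJ

233.3842 kJ


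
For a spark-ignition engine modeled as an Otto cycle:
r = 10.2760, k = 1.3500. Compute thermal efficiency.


r^(k-1) = 2.2602
eta = 1 - 1/2.2602 = 0.5576 = 55.7553%

55.7553%


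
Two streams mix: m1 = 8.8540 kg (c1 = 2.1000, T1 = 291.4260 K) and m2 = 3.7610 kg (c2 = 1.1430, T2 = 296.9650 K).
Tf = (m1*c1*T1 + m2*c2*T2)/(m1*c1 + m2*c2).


num = 6695.2002
den = 22.8922
Tf = 292.4661 K

292.4661 K


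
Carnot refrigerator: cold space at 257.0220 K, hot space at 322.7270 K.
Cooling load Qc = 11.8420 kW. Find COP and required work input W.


COP = 257.0220 / 65.7050 = 3.9118
W = 11.8420 / 3.9118 = 3.0273 kW

COP = 3.9118, W = 3.0273 kW


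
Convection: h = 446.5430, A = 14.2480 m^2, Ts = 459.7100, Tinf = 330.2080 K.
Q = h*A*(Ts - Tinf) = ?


dT = 129.5020 K
Q = 446.5430 * 14.2480 * 129.5020 = 823936.3587 W

823936.3587 W


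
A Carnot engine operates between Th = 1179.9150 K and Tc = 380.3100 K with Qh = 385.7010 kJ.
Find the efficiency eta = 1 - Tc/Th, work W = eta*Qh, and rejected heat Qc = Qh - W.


eta = 1 - 380.3100/1179.9150 = 0.6777
W = 0.6777 * 385.7010 = 261.3819 kJ
Qc = 385.7010 - 261.3819 = 124.3191 kJ

eta = 67.7680%, W = 261.3819 kJ, Qc = 124.3191 kJ


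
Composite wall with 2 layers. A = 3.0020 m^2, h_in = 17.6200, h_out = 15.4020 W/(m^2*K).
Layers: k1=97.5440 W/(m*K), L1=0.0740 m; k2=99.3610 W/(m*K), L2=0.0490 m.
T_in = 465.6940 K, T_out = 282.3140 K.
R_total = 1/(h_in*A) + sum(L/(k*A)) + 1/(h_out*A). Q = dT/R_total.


R_conv_in = 1/(17.6200*3.0020) = 0.0189
R_1 = 0.0740/(97.5440*3.0020) = 0.0003
R_2 = 0.0490/(99.3610*3.0020) = 0.0002
R_conv_out = 1/(15.4020*3.0020) = 0.0216
R_total = 0.0410 K/W
Q = 183.3800 / 0.0410 = 4478.1366 W

R_total = 0.0410 K/W, Q = 4478.1366 W


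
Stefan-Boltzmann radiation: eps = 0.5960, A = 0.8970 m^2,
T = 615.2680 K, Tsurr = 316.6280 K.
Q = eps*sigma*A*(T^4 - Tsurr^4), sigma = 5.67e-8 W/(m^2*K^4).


T^4 = 1.4330e+11
Tsurr^4 = 1.0051e+10
Q = 0.5960 * 5.67e-8 * 0.8970 * 1.3325e+11 = 4039.2300 W

4039.2300 W


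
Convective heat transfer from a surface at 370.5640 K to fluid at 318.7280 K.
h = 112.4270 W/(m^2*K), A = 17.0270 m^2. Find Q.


dT = 51.8360 K
Q = 112.4270 * 17.0270 * 51.8360 = 99229.3712 W

99229.3712 W


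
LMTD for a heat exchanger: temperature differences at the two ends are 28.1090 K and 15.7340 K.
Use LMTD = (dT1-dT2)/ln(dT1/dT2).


dT1/dT2 = 1.7865
ln(dT1/dT2) = 0.5803
LMTD = 12.3750 / 0.5803 = 21.3264 K

21.3264 K


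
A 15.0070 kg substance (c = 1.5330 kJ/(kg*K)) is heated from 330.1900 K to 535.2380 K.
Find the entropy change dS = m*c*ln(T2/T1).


T2/T1 = 1.6210
ln(T2/T1) = 0.4830
dS = 15.0070 * 1.5330 * 0.4830 = 11.1128 kJ/K

11.1128 kJ/K


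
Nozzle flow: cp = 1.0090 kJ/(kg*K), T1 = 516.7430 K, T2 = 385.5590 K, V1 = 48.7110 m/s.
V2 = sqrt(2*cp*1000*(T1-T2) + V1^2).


dT = 131.1840 K
2*cp*1000*dT = 264729.3120
V1^2 = 2372.7615
V2 = sqrt(267102.0735) = 516.8192 m/s

516.8192 m/s


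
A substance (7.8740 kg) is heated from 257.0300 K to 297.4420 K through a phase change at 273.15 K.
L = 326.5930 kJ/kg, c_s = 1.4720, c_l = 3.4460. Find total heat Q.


Q1 (sensible, solid) = 7.8740 * 1.4720 * 16.1200 = 186.8393 kJ
Q2 (latent) = 7.8740 * 326.5930 = 2571.5933 kJ
Q3 (sensible, liquid) = 7.8740 * 3.4460 * 24.2920 = 659.1344 kJ
Q_total = 3417.5670 kJ

3417.5670 kJ


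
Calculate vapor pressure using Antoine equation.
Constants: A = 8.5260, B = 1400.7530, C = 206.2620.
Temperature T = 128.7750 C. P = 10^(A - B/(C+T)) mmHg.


C+T = 335.0370
B/(C+T) = 4.1809
log10(P) = 8.5260 - 4.1809 = 4.3451
P = 10^4.3451 = 22136.5293 mmHg

22136.5293 mmHg


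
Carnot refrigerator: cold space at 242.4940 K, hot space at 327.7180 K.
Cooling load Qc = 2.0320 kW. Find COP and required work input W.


COP = 242.4940 / 85.2240 = 2.8454
W = 2.0320 / 2.8454 = 0.7141 kW

COP = 2.8454, W = 0.7141 kW


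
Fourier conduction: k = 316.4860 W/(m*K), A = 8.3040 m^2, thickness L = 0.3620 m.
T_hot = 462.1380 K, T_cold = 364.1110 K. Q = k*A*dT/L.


dT = 98.0270 K
Q = 316.4860 * 8.3040 * 98.0270 / 0.3620 = 711670.5348 W

711670.5348 W


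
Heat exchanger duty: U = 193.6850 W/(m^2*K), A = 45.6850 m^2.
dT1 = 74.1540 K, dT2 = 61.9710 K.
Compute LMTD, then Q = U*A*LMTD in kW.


LMTD = 67.8804 K
Q = 193.6850 * 45.6850 * 67.8804 = 600639.5185 W = 600.6395 kW

600.6395 kW


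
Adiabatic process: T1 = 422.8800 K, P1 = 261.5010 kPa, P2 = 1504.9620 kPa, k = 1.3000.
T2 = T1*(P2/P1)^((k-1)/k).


(k-1)/k = 0.2308
(P2/P1)^exp = 1.4976
T2 = 422.8800 * 1.4976 = 633.3063 K

633.3063 K


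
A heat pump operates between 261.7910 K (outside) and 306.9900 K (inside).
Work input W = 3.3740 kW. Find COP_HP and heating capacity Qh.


COP = 306.9900 / 45.1990 = 6.7920
Qh = 6.7920 * 3.3740 = 22.9161 kW

COP = 6.7920, Qh = 22.9161 kW


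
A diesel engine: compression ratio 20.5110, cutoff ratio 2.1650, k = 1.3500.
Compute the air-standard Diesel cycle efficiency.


r^(k-1) = 2.8787
rc^k = 2.8371
eta = 0.5942 = 59.4241%

59.4241%


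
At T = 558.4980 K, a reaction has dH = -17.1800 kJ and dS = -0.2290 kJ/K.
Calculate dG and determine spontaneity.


T*dS = 558.4980 * -0.2290 = -127.8960 kJ
dG = -17.1800 + 127.8960 = 110.7160 kJ (non-spontaneous)

dG = 110.7160 kJ, non-spontaneous


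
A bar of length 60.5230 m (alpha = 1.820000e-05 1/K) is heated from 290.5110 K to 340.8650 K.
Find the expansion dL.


dT = 50.3540 K
dL = 1.820000e-05 * 60.5230 * 50.3540 = 0.055466 m
L_final = 60.578466 m

dL = 0.055466 m


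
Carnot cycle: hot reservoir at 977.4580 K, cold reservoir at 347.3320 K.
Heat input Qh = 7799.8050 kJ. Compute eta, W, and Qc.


eta = 1 - 347.3320/977.4580 = 0.6447
W = 0.6447 * 7799.8050 = 5028.2057 kJ
Qc = 7799.8050 - 5028.2057 = 2771.5993 kJ

eta = 64.4658%, W = 5028.2057 kJ, Qc = 2771.5993 kJ


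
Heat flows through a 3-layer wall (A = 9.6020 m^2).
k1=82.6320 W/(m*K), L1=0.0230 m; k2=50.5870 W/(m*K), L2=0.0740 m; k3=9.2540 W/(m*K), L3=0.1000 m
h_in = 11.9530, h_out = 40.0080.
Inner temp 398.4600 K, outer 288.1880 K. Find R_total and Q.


R_conv_in = 1/(11.9530*9.6020) = 0.0087
R_1 = 0.0230/(82.6320*9.6020) = 2.8988e-05
R_2 = 0.0740/(50.5870*9.6020) = 0.0002
R_3 = 0.1000/(9.2540*9.6020) = 0.0011
R_conv_out = 1/(40.0080*9.6020) = 0.0026
R_total = 0.0126 K/W
Q = 110.2720 / 0.0126 = 8735.9967 W

R_total = 0.0126 K/W, Q = 8735.9967 W


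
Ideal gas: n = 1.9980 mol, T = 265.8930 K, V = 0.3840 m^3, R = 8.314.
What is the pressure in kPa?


P = nRT/V = 1.9980 * 8.314 * 265.8930 / 0.3840
= 4416.8475 / 0.3840 = 11502.2071 Pa = 11.5022 kPa

11.5022 kPa


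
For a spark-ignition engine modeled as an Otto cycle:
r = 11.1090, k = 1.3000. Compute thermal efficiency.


r^(k-1) = 2.0592
eta = 1 - 1/2.0592 = 0.5144 = 51.4379%

51.4379%


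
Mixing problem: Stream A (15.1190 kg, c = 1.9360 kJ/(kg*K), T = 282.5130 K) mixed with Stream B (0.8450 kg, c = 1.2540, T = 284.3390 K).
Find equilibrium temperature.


num = 8570.5581
den = 30.3300
Tf = 282.5768 K

282.5768 K


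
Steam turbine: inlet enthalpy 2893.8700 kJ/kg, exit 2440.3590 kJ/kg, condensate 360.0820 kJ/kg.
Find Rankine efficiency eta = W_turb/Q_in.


W = 453.5110 kJ/kg
Q_in = 2533.7880 kJ/kg
eta = 0.1790 = 17.8985%

eta = 17.8985%


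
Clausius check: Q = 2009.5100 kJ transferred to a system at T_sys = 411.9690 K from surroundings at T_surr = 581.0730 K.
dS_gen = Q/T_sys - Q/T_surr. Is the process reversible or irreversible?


dS_sys = 2009.5100/411.9690 = 4.8778 kJ/K
dS_surr = -2009.5100/581.0730 = -3.4583 kJ/K
dS_gen = 4.8778 - 3.4583 = 1.4195 kJ/K (irreversible)

dS_gen = 1.4195 kJ/K, irreversible


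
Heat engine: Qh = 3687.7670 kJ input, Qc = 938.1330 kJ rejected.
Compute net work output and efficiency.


W = 3687.7670 - 938.1330 = 2749.6340 kJ
eta = 2749.6340 / 3687.7670 = 0.7456 = 74.5609%

W = 2749.6340 kJ, eta = 74.5609%


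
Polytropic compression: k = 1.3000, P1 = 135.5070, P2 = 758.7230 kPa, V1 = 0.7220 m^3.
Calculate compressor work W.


(k-1)/k = 0.2308
(P2/P1)^exp = 1.4881
W = 4.3333 * 135.5070 * 0.7220 * (1.4881 - 1) = 206.9495 kJ

206.9495 kJ


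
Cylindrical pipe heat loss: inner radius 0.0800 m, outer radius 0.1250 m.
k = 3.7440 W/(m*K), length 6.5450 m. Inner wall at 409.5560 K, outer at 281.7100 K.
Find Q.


dT = 127.8460 K
ln(ro/ri) = 0.4463
Q = 2*pi*3.7440*6.5450*127.8460 / 0.4463 = 44106.0502 W

44106.0502 W


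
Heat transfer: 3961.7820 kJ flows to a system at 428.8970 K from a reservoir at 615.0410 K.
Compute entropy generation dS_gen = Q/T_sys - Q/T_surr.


dS_sys = 3961.7820/428.8970 = 9.2371 kJ/K
dS_surr = -3961.7820/615.0410 = -6.4415 kJ/K
dS_gen = 9.2371 - 6.4415 = 2.7956 kJ/K (irreversible)

dS_gen = 2.7956 kJ/K, irreversible


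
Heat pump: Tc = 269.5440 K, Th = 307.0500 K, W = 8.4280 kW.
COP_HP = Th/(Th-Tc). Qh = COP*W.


COP = 307.0500 / 37.5060 = 8.1867
Qh = 8.1867 * 8.4280 = 68.9974 kW

COP = 8.1867, Qh = 68.9974 kW


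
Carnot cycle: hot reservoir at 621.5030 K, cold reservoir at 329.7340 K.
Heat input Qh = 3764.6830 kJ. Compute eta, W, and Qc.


eta = 1 - 329.7340/621.5030 = 0.4695
W = 0.4695 * 3764.6830 = 1767.3572 kJ
Qc = 3764.6830 - 1767.3572 = 1997.3258 kJ

eta = 46.9457%, W = 1767.3572 kJ, Qc = 1997.3258 kJ


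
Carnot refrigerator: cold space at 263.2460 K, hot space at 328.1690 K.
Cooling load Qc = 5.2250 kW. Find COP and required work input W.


COP = 263.2460 / 64.9230 = 4.0547
W = 5.2250 / 4.0547 = 1.2886 kW

COP = 4.0547, W = 1.2886 kW


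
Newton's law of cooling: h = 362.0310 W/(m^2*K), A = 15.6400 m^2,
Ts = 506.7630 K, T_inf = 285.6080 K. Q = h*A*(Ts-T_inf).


dT = 221.1550 K
Q = 362.0310 * 15.6400 * 221.1550 = 1252216.0652 W

1252216.0652 W


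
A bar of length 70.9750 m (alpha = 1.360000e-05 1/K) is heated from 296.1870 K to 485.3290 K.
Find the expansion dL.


dT = 189.1420 K
dL = 1.360000e-05 * 70.9750 * 189.1420 = 0.182571 m
L_final = 71.157571 m

dL = 0.182571 m


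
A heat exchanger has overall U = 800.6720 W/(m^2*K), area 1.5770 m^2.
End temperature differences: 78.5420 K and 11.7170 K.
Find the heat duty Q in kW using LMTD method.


LMTD = 35.1231 K
Q = 800.6720 * 1.5770 * 35.1231 = 44348.5544 W = 44.3486 kW

44.3486 kW


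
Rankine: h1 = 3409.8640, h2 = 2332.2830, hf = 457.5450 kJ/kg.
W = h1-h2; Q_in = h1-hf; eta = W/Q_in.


W = 1077.5810 kJ/kg
Q_in = 2952.3190 kJ/kg
eta = 0.3650 = 36.4995%

eta = 36.4995%


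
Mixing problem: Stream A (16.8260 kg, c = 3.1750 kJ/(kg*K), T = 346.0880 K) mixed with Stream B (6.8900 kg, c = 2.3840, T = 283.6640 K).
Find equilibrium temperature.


num = 23148.3003
den = 69.8483
Tf = 331.4082 K

331.4082 K


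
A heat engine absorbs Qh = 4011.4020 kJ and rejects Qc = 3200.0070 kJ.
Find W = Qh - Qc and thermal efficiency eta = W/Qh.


W = 4011.4020 - 3200.0070 = 811.3950 kJ
eta = 811.3950 / 4011.4020 = 0.2023 = 20.2272%

W = 811.3950 kJ, eta = 20.2272%


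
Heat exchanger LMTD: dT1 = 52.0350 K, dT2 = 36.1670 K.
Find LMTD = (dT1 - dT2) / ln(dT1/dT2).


dT1/dT2 = 1.4387
ln(dT1/dT2) = 0.3638
LMTD = 15.8680 / 0.3638 = 43.6210 K

43.6210 K


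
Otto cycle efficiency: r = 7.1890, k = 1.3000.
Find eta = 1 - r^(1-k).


r^(k-1) = 1.8072
eta = 1 - 1/1.8072 = 0.4467 = 44.6651%

44.6651%


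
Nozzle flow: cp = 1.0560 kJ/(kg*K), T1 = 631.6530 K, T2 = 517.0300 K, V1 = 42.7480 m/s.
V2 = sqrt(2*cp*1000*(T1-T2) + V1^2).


dT = 114.6230 K
2*cp*1000*dT = 242083.7760
V1^2 = 1827.3915
V2 = sqrt(243911.1675) = 493.8736 m/s

493.8736 m/s


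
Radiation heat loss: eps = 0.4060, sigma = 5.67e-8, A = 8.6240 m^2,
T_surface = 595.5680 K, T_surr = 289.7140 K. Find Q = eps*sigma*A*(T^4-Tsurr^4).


T^4 = 1.2581e+11
Tsurr^4 = 7.0450e+09
Q = 0.4060 * 5.67e-8 * 8.6240 * 1.1877e+11 = 23578.5645 W

23578.5645 W


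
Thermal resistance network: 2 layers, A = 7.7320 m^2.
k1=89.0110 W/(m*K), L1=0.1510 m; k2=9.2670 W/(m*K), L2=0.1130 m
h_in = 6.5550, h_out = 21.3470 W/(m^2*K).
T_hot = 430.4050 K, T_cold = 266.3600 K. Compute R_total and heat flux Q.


R_conv_in = 1/(6.5550*7.7320) = 0.0197
R_1 = 0.1510/(89.0110*7.7320) = 0.0002
R_2 = 0.1130/(9.2670*7.7320) = 0.0016
R_conv_out = 1/(21.3470*7.7320) = 0.0061
R_total = 0.0276 K/W
Q = 164.0450 / 0.0276 = 5946.7995 W

R_total = 0.0276 K/W, Q = 5946.7995 W


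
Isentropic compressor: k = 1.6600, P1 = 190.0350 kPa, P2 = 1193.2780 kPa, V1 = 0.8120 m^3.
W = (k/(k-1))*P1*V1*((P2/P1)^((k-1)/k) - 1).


(k-1)/k = 0.3976
(P2/P1)^exp = 2.0761
W = 2.5152 * 190.0350 * 0.8120 * (2.0761 - 1) = 417.6298 kJ

417.6298 kJ


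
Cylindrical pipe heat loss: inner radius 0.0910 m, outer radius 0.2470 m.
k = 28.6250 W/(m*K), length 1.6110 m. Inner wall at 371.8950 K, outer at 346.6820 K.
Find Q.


dT = 25.2130 K
ln(ro/ri) = 0.9985
Q = 2*pi*28.6250*1.6110*25.2130 / 0.9985 = 7316.1874 W

7316.1874 W


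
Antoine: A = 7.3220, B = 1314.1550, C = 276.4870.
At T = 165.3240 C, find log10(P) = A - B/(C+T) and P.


C+T = 441.8110
B/(C+T) = 2.9745
log10(P) = 7.3220 - 2.9745 = 4.3475
P = 10^4.3475 = 22260.0816 mmHg

22260.0816 mmHg


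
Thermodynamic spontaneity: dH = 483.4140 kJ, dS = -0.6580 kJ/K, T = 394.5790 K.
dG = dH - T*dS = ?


T*dS = 394.5790 * -0.6580 = -259.6330 kJ
dG = 483.4140 + 259.6330 = 743.0470 kJ (non-spontaneous)

dG = 743.0470 kJ, non-spontaneous


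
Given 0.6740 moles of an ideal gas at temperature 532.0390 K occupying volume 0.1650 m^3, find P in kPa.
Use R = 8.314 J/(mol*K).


P = nRT/V = 0.6740 * 8.314 * 532.0390 / 0.1650
= 2981.3529 / 0.1650 = 18068.8054 Pa = 18.0688 kPa

18.0688 kPa


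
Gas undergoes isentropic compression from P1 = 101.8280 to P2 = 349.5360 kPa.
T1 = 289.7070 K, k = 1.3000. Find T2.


(k-1)/k = 0.2308
(P2/P1)^exp = 1.3292
T2 = 289.7070 * 1.3292 = 385.0922 K

385.0922 K


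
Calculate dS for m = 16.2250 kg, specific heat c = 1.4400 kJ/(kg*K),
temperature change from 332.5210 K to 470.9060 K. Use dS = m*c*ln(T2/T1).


T2/T1 = 1.4162
ln(T2/T1) = 0.3480
dS = 16.2250 * 1.4400 * 0.3480 = 8.1296 kJ/K

8.1296 kJ/K


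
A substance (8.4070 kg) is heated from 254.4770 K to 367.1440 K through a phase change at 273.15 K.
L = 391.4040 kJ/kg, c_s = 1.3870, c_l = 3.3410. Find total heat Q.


Q1 (sensible, solid) = 8.4070 * 1.3870 * 18.6730 = 217.7367 kJ
Q2 (latent) = 8.4070 * 391.4040 = 3290.5334 kJ
Q3 (sensible, liquid) = 8.4070 * 3.3410 * 93.9940 = 2640.0835 kJ
Q_total = 6148.3536 kJ

6148.3536 kJ


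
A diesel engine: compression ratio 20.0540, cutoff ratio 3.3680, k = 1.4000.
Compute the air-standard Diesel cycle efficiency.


r^(k-1) = 3.3180
rc^k = 5.4742
eta = 0.5933 = 59.3252%

59.3252%


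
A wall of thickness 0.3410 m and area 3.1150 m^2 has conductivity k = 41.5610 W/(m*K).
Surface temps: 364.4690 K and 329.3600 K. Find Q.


dT = 35.1090 K
Q = 41.5610 * 3.1150 * 35.1090 / 0.3410 = 13329.3239 W

13329.3239 W


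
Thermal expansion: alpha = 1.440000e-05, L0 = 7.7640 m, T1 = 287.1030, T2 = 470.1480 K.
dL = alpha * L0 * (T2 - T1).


dT = 183.0450 K
dL = 1.440000e-05 * 7.7640 * 183.0450 = 0.020465 m
L_final = 7.784465 m

dL = 0.020465 m


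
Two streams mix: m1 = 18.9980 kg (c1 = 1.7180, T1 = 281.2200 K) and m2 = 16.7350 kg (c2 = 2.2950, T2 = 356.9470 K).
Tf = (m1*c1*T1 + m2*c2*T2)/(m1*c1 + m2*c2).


num = 22887.8179
den = 71.0454
Tf = 322.1577 K

322.1577 K


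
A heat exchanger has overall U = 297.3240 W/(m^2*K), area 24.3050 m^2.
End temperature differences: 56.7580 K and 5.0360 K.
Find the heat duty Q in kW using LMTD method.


LMTD = 21.3535 K
Q = 297.3240 * 24.3050 * 21.3535 = 154309.8616 W = 154.3099 kW

154.3099 kW


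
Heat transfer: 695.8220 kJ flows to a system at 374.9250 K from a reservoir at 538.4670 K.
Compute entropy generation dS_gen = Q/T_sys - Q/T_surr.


dS_sys = 695.8220/374.9250 = 1.8559 kJ/K
dS_surr = -695.8220/538.4670 = -1.2922 kJ/K
dS_gen = 1.8559 - 1.2922 = 0.5637 kJ/K (irreversible)

dS_gen = 0.5637 kJ/K, irreversible


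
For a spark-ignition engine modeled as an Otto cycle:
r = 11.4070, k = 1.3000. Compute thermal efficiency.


r^(k-1) = 2.0756
eta = 1 - 1/2.0756 = 0.5182 = 51.8220%

51.8220%


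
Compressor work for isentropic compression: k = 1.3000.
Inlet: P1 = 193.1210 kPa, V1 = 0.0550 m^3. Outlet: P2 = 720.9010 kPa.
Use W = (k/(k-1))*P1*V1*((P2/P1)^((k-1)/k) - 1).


(k-1)/k = 0.2308
(P2/P1)^exp = 1.3552
W = 4.3333 * 193.1210 * 0.0550 * (1.3552 - 1) = 16.3499 kJ

16.3499 kJ


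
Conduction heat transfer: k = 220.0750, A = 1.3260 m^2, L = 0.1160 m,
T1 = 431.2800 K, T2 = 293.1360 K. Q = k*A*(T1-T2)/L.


dT = 138.1440 K
Q = 220.0750 * 1.3260 * 138.1440 / 0.1160 = 347526.7767 W

347526.7767 W


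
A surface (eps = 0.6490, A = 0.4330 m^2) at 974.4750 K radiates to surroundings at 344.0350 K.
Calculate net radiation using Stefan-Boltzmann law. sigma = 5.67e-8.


T^4 = 9.0174e+11
Tsurr^4 = 1.4009e+10
Q = 0.6490 * 5.67e-8 * 0.4330 * 8.8773e+11 = 14144.8544 W

14144.8544 W


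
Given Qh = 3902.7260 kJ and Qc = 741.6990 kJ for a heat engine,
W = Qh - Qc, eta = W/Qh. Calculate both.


W = 3902.7260 - 741.6990 = 3161.0270 kJ
eta = 3161.0270 / 3902.7260 = 0.8100 = 80.9954%

W = 3161.0270 kJ, eta = 80.9954%


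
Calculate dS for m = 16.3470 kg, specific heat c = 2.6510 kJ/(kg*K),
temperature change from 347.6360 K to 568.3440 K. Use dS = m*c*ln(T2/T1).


T2/T1 = 1.6349
ln(T2/T1) = 0.4916
dS = 16.3470 * 2.6510 * 0.4916 = 21.3027 kJ/K

21.3027 kJ/K


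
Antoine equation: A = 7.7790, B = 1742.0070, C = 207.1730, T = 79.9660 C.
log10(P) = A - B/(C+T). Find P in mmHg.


C+T = 287.1390
B/(C+T) = 6.0668
log10(P) = 7.7790 - 6.0668 = 1.7122
P = 10^1.7122 = 51.5499 mmHg

51.5499 mmHg


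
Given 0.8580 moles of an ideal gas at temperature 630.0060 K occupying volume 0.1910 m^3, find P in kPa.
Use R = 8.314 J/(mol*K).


P = nRT/V = 0.8580 * 8.314 * 630.0060 / 0.1910
= 4494.0924 / 0.1910 = 23529.2794 Pa = 23.5293 kPa

23.5293 kPa


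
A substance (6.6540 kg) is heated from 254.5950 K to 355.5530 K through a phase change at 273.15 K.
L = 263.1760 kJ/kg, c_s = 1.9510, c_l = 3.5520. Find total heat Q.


Q1 (sensible, solid) = 6.6540 * 1.9510 * 18.5550 = 240.8802 kJ
Q2 (latent) = 6.6540 * 263.1760 = 1751.1731 kJ
Q3 (sensible, liquid) = 6.6540 * 3.5520 * 82.4030 = 1947.5956 kJ
Q_total = 3939.6488 kJ

3939.6488 kJ


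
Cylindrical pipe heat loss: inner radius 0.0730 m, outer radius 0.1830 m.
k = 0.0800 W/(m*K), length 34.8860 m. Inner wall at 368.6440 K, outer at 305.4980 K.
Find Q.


dT = 63.1460 K
ln(ro/ri) = 0.9190
Q = 2*pi*0.0800*34.8860*63.1460 / 0.9190 = 1204.8660 W

1204.8660 W


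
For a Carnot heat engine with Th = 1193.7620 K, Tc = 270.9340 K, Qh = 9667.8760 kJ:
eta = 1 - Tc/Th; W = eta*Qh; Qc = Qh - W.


eta = 1 - 270.9340/1193.7620 = 0.7730
W = 0.7730 * 9667.8760 = 7473.6729 kJ
Qc = 9667.8760 - 7473.6729 = 2194.2031 kJ

eta = 77.3042%, W = 7473.6729 kJ, Qc = 2194.2031 kJ


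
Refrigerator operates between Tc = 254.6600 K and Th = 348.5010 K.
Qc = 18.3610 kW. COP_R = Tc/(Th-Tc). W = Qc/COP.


COP = 254.6600 / 93.8410 = 2.7137
W = 18.3610 / 2.7137 = 6.7659 kW

COP = 2.7137, W = 6.7659 kW


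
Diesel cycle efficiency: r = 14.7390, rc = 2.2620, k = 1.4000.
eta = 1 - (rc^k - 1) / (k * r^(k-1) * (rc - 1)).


r^(k-1) = 2.9335
rc^k = 3.1354
eta = 0.5880 = 58.7998%

58.7998%


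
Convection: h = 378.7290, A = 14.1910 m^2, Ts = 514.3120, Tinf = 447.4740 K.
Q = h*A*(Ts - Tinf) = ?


dT = 66.8380 K
Q = 378.7290 * 14.1910 * 66.8380 = 359223.7210 W

359223.7210 W


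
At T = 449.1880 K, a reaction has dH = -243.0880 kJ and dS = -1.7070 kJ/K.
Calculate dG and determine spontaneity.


T*dS = 449.1880 * -1.7070 = -766.7639 kJ
dG = -243.0880 + 766.7639 = 523.6759 kJ (non-spontaneous)

dG = 523.6759 kJ, non-spontaneous


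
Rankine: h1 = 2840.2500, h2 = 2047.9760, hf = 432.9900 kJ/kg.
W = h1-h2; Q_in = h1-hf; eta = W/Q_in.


W = 792.2740 kJ/kg
Q_in = 2407.2600 kJ/kg
eta = 0.3291 = 32.9119%

eta = 32.9119%


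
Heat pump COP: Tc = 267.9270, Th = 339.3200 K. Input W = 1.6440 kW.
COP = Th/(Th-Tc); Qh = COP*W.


COP = 339.3200 / 71.3930 = 4.7528
Qh = 4.7528 * 1.6440 = 7.8137 kW

COP = 4.7528, Qh = 7.8137 kW


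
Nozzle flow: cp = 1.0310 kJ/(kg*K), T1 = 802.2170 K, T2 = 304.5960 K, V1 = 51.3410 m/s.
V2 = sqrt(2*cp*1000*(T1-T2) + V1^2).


dT = 497.6210 K
2*cp*1000*dT = 1026094.5020
V1^2 = 2635.8983
V2 = sqrt(1028730.4003) = 1014.2635 m/s

1014.2635 m/s


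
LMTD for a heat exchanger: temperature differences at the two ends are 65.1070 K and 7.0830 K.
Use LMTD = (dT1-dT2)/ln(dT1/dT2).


dT1/dT2 = 9.1920
ln(dT1/dT2) = 2.2183
LMTD = 58.0240 / 2.2183 = 26.1566 K

26.1566 K


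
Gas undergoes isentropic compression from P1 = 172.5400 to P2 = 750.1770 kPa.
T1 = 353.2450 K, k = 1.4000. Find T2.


(k-1)/k = 0.2857
(P2/P1)^exp = 1.5218
T2 = 353.2450 * 1.5218 = 537.5762 K

537.5762 K


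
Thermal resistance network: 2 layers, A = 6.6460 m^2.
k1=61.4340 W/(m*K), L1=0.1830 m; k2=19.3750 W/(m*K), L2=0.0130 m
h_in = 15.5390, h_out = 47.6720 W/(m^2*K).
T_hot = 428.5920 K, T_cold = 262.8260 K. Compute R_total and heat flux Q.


R_conv_in = 1/(15.5390*6.6460) = 0.0097
R_1 = 0.1830/(61.4340*6.6460) = 0.0004
R_2 = 0.0130/(19.3750*6.6460) = 0.0001
R_conv_out = 1/(47.6720*6.6460) = 0.0032
R_total = 0.0134 K/W
Q = 165.7660 / 0.0134 = 12381.1277 W

R_total = 0.0134 K/W, Q = 12381.1277 W


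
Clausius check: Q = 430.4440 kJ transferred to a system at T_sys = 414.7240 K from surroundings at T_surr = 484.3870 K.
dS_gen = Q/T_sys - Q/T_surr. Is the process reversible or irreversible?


dS_sys = 430.4440/414.7240 = 1.0379 kJ/K
dS_surr = -430.4440/484.3870 = -0.8886 kJ/K
dS_gen = 1.0379 - 0.8886 = 0.1493 kJ/K (irreversible)

dS_gen = 0.1493 kJ/K, irreversible


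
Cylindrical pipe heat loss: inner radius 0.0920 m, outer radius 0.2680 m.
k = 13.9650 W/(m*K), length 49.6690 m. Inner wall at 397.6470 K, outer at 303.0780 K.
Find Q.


dT = 94.5690 K
ln(ro/ri) = 1.0692
Q = 2*pi*13.9650*49.6690*94.5690 / 1.0692 = 385475.4462 W

385475.4462 W


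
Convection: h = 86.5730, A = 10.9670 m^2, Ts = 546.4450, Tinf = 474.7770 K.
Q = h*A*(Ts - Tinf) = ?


dT = 71.6680 K
Q = 86.5730 * 10.9670 * 71.6680 = 68044.9024 W

68044.9024 W


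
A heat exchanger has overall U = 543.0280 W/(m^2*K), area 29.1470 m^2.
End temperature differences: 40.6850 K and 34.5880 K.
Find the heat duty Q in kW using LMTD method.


LMTD = 37.5540 K
Q = 543.0280 * 29.1470 * 37.5540 = 594391.8365 W = 594.3918 kW

594.3918 kW


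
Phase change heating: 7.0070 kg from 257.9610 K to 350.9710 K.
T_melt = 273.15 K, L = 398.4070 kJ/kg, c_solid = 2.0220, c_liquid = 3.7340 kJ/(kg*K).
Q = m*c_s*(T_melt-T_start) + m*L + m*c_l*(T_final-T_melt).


Q1 (sensible, solid) = 7.0070 * 2.0220 * 15.1890 = 215.2001 kJ
Q2 (latent) = 7.0070 * 398.4070 = 2791.6378 kJ
Q3 (sensible, liquid) = 7.0070 * 3.7340 * 77.8210 = 2036.1194 kJ
Q_total = 5042.9573 kJ

5042.9573 kJ


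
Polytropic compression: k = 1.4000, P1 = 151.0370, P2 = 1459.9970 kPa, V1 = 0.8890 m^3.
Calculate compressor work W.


(k-1)/k = 0.2857
(P2/P1)^exp = 1.9121
W = 3.5000 * 151.0370 * 0.8890 * (1.9121 - 1) = 428.6319 kJ

428.6319 kJ


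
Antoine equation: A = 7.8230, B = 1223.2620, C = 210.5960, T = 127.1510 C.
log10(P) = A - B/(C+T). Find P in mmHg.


C+T = 337.7470
B/(C+T) = 3.6218
log10(P) = 7.8230 - 3.6218 = 4.2012
P = 10^4.2012 = 15891.7104 mmHg

15891.7104 mmHg


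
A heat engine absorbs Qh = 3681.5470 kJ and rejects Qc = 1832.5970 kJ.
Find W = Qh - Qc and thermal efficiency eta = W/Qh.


W = 3681.5470 - 1832.5970 = 1848.9500 kJ
eta = 1848.9500 / 3681.5470 = 0.5022 = 50.2221%

W = 1848.9500 kJ, eta = 50.2221%
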